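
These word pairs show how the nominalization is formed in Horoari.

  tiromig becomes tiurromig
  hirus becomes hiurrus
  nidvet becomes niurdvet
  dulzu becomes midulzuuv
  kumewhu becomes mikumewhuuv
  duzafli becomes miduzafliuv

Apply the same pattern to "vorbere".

hirus and kumewhu both have last vowel 'u' yet inflect differently (hiurrus, mikumewhuuv), so the last vowel is not what conditions the rule; whether the stem ends in a vowel or a consonant is.
"vorbere" ends in a vowel. The stems ending in a vowel (kumewhu → mikumewhuuv, dulzu → midulzuuv, duzafli → miduzafliuv) add mi- … -uv around the stem.
So vorbere → mivorbereuv.

mivorbereuv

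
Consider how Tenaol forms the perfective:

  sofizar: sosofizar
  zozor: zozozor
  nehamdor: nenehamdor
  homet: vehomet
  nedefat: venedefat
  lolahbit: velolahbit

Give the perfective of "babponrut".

sofizar and nedefat both have last vowel 'a' yet inflect differently (sosofizar, venedefat), so the last vowel is not what conditions the rule; the final letter is.
"babponrut" ends in -t. The stems ending in -t (homet → vehomet, nedefat → venedefat, lolahbit → velolahbit) add the prefix ve-.
The other pattern: stems ending in -r repeat the first consonant+vowel as a prefix.
So babponrut → vebabponrut.

vebabponrut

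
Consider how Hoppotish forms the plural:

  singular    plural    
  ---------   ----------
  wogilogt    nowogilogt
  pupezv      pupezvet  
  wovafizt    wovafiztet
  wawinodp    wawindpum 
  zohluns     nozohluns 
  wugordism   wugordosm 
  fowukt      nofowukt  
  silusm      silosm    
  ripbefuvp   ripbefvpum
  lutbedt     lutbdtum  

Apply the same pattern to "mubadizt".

mubadiztet

lutbedt and wovafizt both end in -t yet inflect differently (lutbdtum, wovafiztet), so the final letter is not what conditions the rule; the second-to-last letter is.
"mubadizt" has second-to-last letter 'z'. The stems whose second-to-last letter is 'z' (wovafizt → wovafiztet, pupezv → pupezvet) add -et.
So mubadizt → mubadiztet.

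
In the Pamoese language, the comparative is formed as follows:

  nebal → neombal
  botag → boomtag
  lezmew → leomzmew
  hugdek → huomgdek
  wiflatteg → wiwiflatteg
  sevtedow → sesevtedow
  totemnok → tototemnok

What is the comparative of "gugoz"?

guomgoz

"gugoz" has 2 vowels. The stems with 2 vowels (nebal → neombal, botag → boomtag, lezmew → leomzmew) insert -om- after the first vowel.
So gugoz → guomgoz.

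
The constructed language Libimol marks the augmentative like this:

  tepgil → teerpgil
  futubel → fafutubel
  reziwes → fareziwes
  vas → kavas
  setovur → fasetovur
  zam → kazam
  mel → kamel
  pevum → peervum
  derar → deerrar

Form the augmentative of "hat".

kahat

zam and pevum both end in -m yet inflect differently (kazam, peervum), so the final letter is not what conditions the rule; the number of vowels is.
"hat" has 1 vowel. The stems with 1 vowel (vas → kavas, zam → kazam, mel → kamel) add the prefix ka-.
The other patterns: stems with 2 vowels insert -er- after the first vowel; stems with 3 vowels add the prefix fa-.
So hat → kahat.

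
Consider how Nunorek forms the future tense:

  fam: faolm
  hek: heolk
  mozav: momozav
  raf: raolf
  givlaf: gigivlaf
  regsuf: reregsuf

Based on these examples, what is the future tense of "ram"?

raolm

raf and givlaf both end in -f yet inflect differently (raolf, gigivlaf), so the final letter is not what conditions the rule; the number of vowels is.
"ram" has 1 vowel. The stems with 1 vowel (raf → raolf, hek → heolk, fam → faolm) insert -ol- after the first vowel.
So ram → raolm.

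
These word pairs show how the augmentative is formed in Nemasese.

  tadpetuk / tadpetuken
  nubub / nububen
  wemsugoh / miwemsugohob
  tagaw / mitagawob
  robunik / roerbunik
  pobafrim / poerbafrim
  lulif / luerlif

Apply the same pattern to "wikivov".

tadpetuk and robunik both end in -k yet inflect differently (tadpetuken, roerbunik), so the final letter is not what conditions the rule; the last vowel is.
"wikivov" has last vowel 'o'. The one such stem in the data (wemsugoh → miwemsugohob) adds mi- … -ob around the stem, so the same rule applies.
The other patterns: stems whose last vowel is 'u' add -en; stems whose last vowel is 'i' insert -er- after the first vowel.
So wikivov → miwikivovob.

miwikivovob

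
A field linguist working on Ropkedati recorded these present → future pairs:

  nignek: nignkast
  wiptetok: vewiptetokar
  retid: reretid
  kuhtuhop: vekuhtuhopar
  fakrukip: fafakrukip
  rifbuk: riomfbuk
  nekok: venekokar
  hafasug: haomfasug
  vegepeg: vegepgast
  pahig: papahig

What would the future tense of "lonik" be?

wiptetok and rifbuk both end in -k yet inflect differently (vewiptetokar, riomfbuk), so the final letter is not what conditions the rule; the last vowel is.
"lonik" has last vowel 'i'. The stems whose last vowel is 'i' (retid → reretid, pahig → papahig, fakrukip → fafakrukip) repeat the first consonant+vowel as a prefix.
So lonik → lolonik.

lolonik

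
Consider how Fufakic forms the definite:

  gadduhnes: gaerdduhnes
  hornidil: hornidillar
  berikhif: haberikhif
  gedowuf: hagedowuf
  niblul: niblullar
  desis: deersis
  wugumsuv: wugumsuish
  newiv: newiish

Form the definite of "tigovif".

hatigovif

wugumsuv and niblul both have last vowel 'u' yet inflect differently (wugumsuish, niblullar), so the last vowel is not what conditions the rule; the final letter is.
"tigovif" ends in -f. The stems ending in -f (gedowuf → hagedowuf, berikhif → haberikhif) add the prefix ha-.
So tigovif → hatigovif.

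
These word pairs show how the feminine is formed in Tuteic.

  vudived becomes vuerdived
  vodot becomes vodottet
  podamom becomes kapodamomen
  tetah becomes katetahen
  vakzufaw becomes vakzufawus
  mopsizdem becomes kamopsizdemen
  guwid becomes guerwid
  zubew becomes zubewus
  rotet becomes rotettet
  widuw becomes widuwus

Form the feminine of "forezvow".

rotet and zubew both have last vowel 'e' yet inflect differently (rotettet, zubewus), so the last vowel is not what conditions the rule; the final letter is.
"forezvow" ends in -w. The stems ending in -w (vakzufaw → vakzufawus, widuw → widuwus, zubew → zubewus) add -us.
So forezvow → forezvowus.

forezvowus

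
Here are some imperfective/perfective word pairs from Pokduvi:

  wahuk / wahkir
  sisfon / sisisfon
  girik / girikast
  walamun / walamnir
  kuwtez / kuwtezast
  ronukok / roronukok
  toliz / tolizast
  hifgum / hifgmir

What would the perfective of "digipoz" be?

"digipoz" has last vowel 'o'. The stems whose last vowel is 'o' (sisfon → sisisfon, ronukok → roronukok) repeat the first consonant+vowel as a prefix.
The other patterns: stems whose last vowel is 'u' delete the last vowel and add -ir; stems whose last vowel is 'e' or 'i' add -ast.
So digipoz → didigipoz.

didigipoz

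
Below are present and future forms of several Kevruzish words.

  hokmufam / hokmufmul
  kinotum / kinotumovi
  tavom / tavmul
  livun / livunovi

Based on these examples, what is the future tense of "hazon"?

haznul

kinotum and hokmufam both end in -m yet inflect differently (kinotumovi, hokmufmul), so the final letter is not what conditions the rule; the last vowel is.
"hazon" has last vowel 'o'. The one such stem in the data (tavom → tavmul) deletes the last vowel and adds -ul (as does hokmufam), so the same rule applies.
So hazon → haznul.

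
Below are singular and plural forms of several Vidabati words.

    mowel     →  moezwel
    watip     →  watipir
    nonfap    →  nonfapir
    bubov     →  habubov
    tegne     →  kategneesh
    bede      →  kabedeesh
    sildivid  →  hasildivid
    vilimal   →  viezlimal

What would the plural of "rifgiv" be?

harifgiv

bede and mowel both have last vowel 'e' yet inflect differently (kabedeesh, moezwel), so the last vowel is not what conditions the rule; the final letter is.
"rifgiv" ends in -v. The one such stem in the data (bubov → habubov) adds the prefix ha-, so the same rule applies.
The other patterns: stems ending in -e add ka- … -esh around the stem; stems ending in -l insert -ez- after the first vowel; stems ending in -p add -ir.
So rifgiv → harifgiv.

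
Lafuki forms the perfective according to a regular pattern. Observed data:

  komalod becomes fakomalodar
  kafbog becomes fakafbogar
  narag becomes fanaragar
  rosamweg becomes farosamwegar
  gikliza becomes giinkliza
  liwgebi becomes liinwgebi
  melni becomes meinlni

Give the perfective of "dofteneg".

fadoftenegar

narag and gikliza both have last vowel 'a' yet inflect differently (fanaragar, giinkliza), so the last vowel is not what conditions the rule; whether the stem ends in a vowel or a consonant is.
"dofteneg" ends in a consonant. The stems ending in a consonant (komalod → fakomalodar, kafbog → fakafbogar, narag → fanaragar) add fa- … -ar around the stem.
So dofteneg → fadoftenegar.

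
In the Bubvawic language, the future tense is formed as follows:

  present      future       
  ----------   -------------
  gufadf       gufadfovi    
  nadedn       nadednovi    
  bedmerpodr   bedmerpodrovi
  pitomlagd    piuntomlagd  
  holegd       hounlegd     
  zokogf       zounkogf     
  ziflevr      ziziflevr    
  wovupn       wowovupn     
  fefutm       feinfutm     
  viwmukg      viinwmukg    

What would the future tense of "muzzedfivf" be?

"muzzedfivf" has second-to-last letter 'v'. The one such stem in the data (ziflevr → ziziflevr) repeats the first consonant+vowel as a prefix (as does wovupn), so the same rule applies.
So muzzedfivf → mumuzzedfivf.

mumuzzedfivf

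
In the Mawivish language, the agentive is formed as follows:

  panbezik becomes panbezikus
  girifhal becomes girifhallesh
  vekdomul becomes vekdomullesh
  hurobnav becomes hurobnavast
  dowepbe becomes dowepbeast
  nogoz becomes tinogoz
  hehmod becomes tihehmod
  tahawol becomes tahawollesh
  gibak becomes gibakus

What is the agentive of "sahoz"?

gibak and hurobnav both have last vowel 'a' yet inflect differently (gibakus, hurobnavast), so the last vowel is not what conditions the rule; the final letter is.
"sahoz" ends in -z. The one such stem in the data (nogoz → tinogoz) adds the prefix ti-, so the same rule applies.
So sahoz → tisahoz.

tisahoz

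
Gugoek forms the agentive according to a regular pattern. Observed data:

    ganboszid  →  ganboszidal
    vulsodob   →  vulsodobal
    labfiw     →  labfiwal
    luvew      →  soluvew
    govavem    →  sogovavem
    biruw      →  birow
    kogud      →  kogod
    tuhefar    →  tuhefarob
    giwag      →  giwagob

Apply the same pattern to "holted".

soholted

"holted" has last vowel 'e'. The stems whose last vowel is 'e' (luvew → soluvew, govavem → sogovavem) add the prefix so-.
So holted → soholted.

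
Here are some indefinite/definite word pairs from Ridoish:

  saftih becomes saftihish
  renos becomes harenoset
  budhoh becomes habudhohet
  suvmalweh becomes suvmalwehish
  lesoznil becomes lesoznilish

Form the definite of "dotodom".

"dotodom" has last vowel 'o'. The stems whose last vowel is 'o' (budhoh → habudhohet, renos → harenoset) add ha- … -et around the stem.
The other pattern: stems whose last vowel is 'e' or 'i' add -ish.
So dotodom → hadotodomet.

hadotodomet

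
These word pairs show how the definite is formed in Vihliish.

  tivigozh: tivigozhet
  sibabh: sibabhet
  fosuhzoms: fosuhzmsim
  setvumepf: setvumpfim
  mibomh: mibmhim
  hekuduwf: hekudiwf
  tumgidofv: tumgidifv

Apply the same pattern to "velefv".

velifv

tivigozh and mibomh both end in -h yet inflect differently (tivigozhet, mibmhim), so the final letter is not what conditions the rule; the second-to-last letter is.
"velefv" has second-to-last letter 'f'. The one such stem in the data (tumgidofv → tumgidifv) changes the last vowel to 'i' (as does hekuduwf), so the same rule applies.
So velefv → velifv.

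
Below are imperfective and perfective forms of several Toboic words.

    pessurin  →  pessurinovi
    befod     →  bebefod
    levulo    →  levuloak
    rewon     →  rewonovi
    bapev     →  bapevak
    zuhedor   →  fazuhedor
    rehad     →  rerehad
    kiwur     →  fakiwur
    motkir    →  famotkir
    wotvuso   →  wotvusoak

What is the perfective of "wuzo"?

wuzoak

zuhedor and befod both have last vowel 'o' yet inflect differently (fazuhedor, bebefod), so the last vowel is not what conditions the rule; the final letter is.
"wuzo" ends in -o. The stems ending in -o (levulo → levuloak, wotvuso → wotvusoak) add -ak.
The other patterns: stems ending in -r add the prefix fa-; stems ending in -d repeat the first consonant+vowel as a prefix; stems ending in -n add -ovi.
So wuzo → wuzoak.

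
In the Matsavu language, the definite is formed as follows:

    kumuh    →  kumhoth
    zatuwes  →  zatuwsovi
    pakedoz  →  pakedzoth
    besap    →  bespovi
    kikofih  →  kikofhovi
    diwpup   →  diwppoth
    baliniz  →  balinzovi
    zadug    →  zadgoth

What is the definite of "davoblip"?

davoblpovi

pakedoz and baliniz both end in -z yet inflect differently (pakedzoth, balinzovi), so the final letter is not what conditions the rule; the last vowel is.
"davoblip" has last vowel 'i'. The stems whose last vowel is 'i' (baliniz → balinzovi, kikofih → kikofhovi) delete the last vowel and add -ovi.
The other pattern: stems whose last vowel is 'o' or 'u' delete the last vowel and add -oth.
So davoblip → davoblpovi.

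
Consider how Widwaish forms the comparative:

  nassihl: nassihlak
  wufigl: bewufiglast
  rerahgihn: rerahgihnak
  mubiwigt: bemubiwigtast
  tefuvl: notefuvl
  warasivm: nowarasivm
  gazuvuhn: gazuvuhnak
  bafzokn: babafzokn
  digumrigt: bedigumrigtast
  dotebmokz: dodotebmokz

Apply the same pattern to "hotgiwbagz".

behotgiwbagzast

wufigl and tefuvl both end in -l yet inflect differently (bewufiglast, notefuvl), so the final letter is not what conditions the rule; the second-to-last letter is.
"hotgiwbagz" has second-to-last letter 'g'. The stems whose second-to-last letter is 'g' (mubiwigt → bemubiwigtast, wufigl → bewufiglast, digumrigt → bedigumrigtast) add be- … -ast around the stem.
The other patterns: stems whose second-to-last letter is 'v' add the prefix no-; stems whose second-to-last letter is 'h' add -ak; stems whose second-to-last letter is 'k' repeat the first consonant+vowel as a prefix.
So hotgiwbagz → behotgiwbagzast.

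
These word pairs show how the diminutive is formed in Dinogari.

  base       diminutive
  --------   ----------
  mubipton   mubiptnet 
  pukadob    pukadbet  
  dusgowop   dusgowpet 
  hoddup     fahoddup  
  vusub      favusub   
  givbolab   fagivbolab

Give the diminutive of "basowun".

dusgowop and hoddup both end in -p yet inflect differently (dusgowpet, fahoddup), so the final letter is not what conditions the rule; the last vowel is.
"basowun" has last vowel 'u'. The stems whose last vowel is 'u' (hoddup → fahoddup, vusub → favusub) add the prefix fa-.
So basowun → fabasowun.

fabasowun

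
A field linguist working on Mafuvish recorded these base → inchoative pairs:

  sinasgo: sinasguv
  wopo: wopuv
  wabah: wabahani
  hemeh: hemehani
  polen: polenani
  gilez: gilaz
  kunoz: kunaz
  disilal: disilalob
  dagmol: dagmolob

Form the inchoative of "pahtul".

pahtulob

hemeh and gilez both have last vowel 'e' yet inflect differently (hemehani, gilaz), so the last vowel is not what conditions the rule; the final letter is.
"pahtul" ends in -l. The stems ending in -l (disilal → disilalob, dagmol → dagmolob) add -ob.
The other patterns: stems ending in -o drop the final letter and add -uv; stems ending in -h or -n add -ani; stems ending in -z change the last vowel to 'a'.
So pahtul → pahtulob.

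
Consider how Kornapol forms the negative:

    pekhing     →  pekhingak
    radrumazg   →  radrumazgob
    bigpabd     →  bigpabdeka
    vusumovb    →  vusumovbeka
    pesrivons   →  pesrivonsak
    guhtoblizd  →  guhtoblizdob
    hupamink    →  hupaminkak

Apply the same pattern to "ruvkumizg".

"ruvkumizg" has second-to-last letter 'z'. The stems whose second-to-last letter is 'z' (radrumazg → radrumazgob, guhtoblizd → guhtoblizdob) add -ob.
So ruvkumizg → ruvkumizgob.

ruvkumizgob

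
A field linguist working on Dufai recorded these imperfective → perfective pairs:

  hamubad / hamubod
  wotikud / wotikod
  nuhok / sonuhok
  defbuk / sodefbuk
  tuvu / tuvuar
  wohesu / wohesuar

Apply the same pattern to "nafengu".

nafenguar

wotikud and defbuk both have last vowel 'u' yet inflect differently (wotikod, sodefbuk), so the last vowel is not what conditions the rule; the final letter is.
"nafengu" ends in -u. The stems ending in -u (tuvu → tuvuar, wohesu → wohesuar) add -ar.
The other patterns: stems ending in -d change the last vowel to 'o'; stems ending in -k add the prefix so-.
So nafengu → nafenguar.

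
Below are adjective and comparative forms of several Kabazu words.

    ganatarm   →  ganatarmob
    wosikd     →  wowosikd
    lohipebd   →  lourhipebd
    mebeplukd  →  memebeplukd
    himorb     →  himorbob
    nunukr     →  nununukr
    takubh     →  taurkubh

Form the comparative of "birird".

wosikd and lohipebd both end in -d yet inflect differently (wowosikd, lourhipebd), so the final letter is not what conditions the rule; the second-to-last letter is.
"birird" has second-to-last letter 'r'. The stems whose second-to-last letter is 'r' (ganatarm → ganatarmob, himorb → himorbob) add -ob.
The other patterns: stems whose second-to-last letter is 'k' repeat the first consonant+vowel as a prefix; stems whose second-to-last letter is 'b' insert -ur- after the first vowel.
So birird → birirdob.

birirdob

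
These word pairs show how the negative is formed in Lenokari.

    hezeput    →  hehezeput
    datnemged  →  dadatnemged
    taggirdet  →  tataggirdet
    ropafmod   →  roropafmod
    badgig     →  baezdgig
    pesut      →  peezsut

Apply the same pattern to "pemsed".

peezmsed

"pemsed" has 2 vowels. The stems with 2 vowels (badgig → baezdgig, pesut → peezsut) insert -ez- after the first vowel.
The other pattern: stems with 3 vowels repeat the first consonant+vowel as a prefix.
So pemsed → peezmsed.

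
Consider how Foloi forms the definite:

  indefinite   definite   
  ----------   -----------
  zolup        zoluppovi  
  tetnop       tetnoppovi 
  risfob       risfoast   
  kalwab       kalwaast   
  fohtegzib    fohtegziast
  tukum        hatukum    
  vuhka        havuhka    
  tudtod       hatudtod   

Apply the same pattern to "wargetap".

tetnop and risfob both have last vowel 'o' yet inflect differently (tetnoppovi, risfoast), so the last vowel is not what conditions the rule; the final letter is.
"wargetap" ends in -p. The stems ending in -p (zolup → zoluppovi, tetnop → tetnoppovi) double the final consonant and add -ovi.
So wargetap → wargetappovi.

wargetappovi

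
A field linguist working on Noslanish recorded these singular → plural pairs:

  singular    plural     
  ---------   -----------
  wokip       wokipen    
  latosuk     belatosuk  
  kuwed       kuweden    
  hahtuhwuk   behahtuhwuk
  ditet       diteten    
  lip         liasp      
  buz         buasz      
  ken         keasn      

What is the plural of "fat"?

lip and wokip both end in -p yet inflect differently (liasp, wokipen), so the final letter is not what conditions the rule; the number of vowels is.
"fat" has 1 vowel. The stems with 1 vowel (lip → liasp, ken → keasn, buz → buasz) insert -as- after the first vowel.
The other patterns: stems with 2 vowels add -en; stems with 3 vowels add the prefix be-.
So fat → faast.

faast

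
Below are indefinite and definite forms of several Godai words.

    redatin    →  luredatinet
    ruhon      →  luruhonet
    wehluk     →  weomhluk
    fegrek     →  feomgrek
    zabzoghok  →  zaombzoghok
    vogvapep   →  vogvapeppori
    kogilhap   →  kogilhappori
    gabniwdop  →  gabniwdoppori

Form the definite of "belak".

beomlak

ruhon and zabzoghok both have last vowel 'o' yet inflect differently (luruhonet, zaombzoghok), so the last vowel is not what conditions the rule; the final letter is.
"belak" ends in -k. The stems ending in -k (wehluk → weomhluk, fegrek → feomgrek, zabzoghok → zaombzoghok) insert -om- after the first vowel.
The other patterns: stems ending in -n add lu- … -et around the stem; stems ending in -p double the final consonant and add -ori.
So belak → beomlak.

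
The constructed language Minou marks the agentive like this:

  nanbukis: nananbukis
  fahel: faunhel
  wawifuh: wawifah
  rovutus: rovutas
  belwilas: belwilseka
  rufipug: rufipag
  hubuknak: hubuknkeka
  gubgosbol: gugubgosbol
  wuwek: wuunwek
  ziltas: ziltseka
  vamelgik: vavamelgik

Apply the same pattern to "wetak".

wetkeka

vamelgik and wuwek both end in -k yet inflect differently (vavamelgik, wuunwek), so the final letter is not what conditions the rule; the last vowel is.
"wetak" has last vowel 'a'. The stems whose last vowel is 'a' (belwilas → belwilseka, ziltas → ziltseka, hubuknak → hubuknkeka) delete the last vowel and add -eka.
The other patterns: stems whose last vowel is 'i' or 'o' repeat the first consonant+vowel as a prefix; stems whose last vowel is 'e' insert -un- after the first vowel; stems whose last vowel is 'u' change the last vowel to 'a'.
So wetak → wetkeka.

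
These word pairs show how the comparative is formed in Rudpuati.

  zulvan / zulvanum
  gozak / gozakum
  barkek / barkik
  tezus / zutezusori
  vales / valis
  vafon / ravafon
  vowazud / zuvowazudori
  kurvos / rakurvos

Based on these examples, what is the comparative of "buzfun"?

zubuzfunori

kurvos and vales both end in -s yet inflect differently (rakurvos, valis), so the final letter is not what conditions the rule; the last vowel is.
"buzfun" has last vowel 'u'. The stems whose last vowel is 'u' (vowazud → zuvowazudori, tezus → zutezusori) add zu- … -ori around the stem.
So buzfun → zubuzfunori.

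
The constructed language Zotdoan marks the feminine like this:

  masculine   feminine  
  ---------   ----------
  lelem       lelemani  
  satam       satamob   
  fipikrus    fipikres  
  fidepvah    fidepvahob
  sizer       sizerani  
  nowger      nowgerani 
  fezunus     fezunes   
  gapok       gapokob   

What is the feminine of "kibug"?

kibeg

lelem and satam both end in -m yet inflect differently (lelemani, satamob), so the final letter is not what conditions the rule; the last vowel is.
"kibug" has last vowel 'u'. The stems whose last vowel is 'u' (fezunus → fezunes, fipikrus → fipikres) change the last vowel to 'e'.
The other patterns: stems whose last vowel is 'e' add -ani; stems whose last vowel is 'a' or 'o' add -ob.
So kibug → kibeg.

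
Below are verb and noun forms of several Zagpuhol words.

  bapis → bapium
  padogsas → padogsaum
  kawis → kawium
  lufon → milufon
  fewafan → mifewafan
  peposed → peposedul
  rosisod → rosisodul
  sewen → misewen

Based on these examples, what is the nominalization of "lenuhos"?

lenuhoum

"lenuhos" ends in -s. The stems ending in -s (bapis → bapium, padogsas → padogsaum, kawis → kawium) drop the final letter and add -um.
So lenuhos → lenuhoum.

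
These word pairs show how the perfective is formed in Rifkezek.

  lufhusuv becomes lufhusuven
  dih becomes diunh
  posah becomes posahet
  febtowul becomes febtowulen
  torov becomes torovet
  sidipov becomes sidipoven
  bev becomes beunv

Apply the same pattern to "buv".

buunv

dih and posah both end in -h yet inflect differently (diunh, posahet), so the final letter is not what conditions the rule; the number of vowels is.
"buv" has 1 vowel. The stems with 1 vowel (bev → beunv, dih → diunh) insert -un- after the first vowel.
The other patterns: stems with 2 vowels add -et; stems with 3 vowels add -en.
So buv → buunv.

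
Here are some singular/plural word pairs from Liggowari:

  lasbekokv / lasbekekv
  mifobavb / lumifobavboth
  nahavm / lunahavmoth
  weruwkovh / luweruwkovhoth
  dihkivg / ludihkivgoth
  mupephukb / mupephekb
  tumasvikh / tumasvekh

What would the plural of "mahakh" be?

weruwkovh and tumasvikh both end in -h yet inflect differently (luweruwkovhoth, tumasvekh), so the final letter is not what conditions the rule; the second-to-last letter is.
"mahakh" has second-to-last letter 'k'. The stems whose second-to-last letter is 'k' (tumasvikh → tumasvekh, lasbekokv → lasbekekv, mupephukb → mupephekb) change the last vowel to 'e'.
So mahakh → mahekh.

mahekh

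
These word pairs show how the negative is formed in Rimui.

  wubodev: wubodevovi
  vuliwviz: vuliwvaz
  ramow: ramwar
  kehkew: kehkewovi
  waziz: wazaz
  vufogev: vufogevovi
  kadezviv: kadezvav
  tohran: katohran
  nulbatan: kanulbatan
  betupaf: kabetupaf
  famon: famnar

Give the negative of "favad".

kadezviv and vufogev both end in -v yet inflect differently (kadezvav, vufogevovi), so the final letter is not what conditions the rule; the last vowel is.
"favad" has last vowel 'a'. The stems whose last vowel is 'a' (tohran → katohran, betupaf → kabetupaf, nulbatan → kanulbatan) add the prefix ka-.
The other patterns: stems whose last vowel is 'i' change the last vowel to 'a'; stems whose last vowel is 'e' add -ovi; stems whose last vowel is 'o' delete the last vowel and add -ar.
So favad → kafavad.

kafavad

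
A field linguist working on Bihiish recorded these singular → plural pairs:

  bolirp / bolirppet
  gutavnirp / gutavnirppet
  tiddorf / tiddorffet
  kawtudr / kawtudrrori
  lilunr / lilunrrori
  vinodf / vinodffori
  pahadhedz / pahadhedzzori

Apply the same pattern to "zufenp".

tiddorf and vinodf both end in -f yet inflect differently (tiddorffet, vinodffori), so the final letter is not what conditions the rule; the second-to-last letter is.
"zufenp" has second-to-last letter 'n'. The one such stem in the data (lilunr → lilunrrori) doubles the final consonant and adds -ori (as do kawtudr, vinodf), so the same rule applies.
The other pattern: stems whose second-to-last letter is 'r' double the final consonant and add -et.
So zufenp → zufenppori.

zufenppori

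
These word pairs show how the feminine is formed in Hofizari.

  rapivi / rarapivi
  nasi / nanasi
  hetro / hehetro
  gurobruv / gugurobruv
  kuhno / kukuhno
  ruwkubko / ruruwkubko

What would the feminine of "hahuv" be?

Every pair shown (rapivi → rarapivi, nasi → nanasi, hetro → hehetro, …) follows the same rule: repeat the first consonant+vowel as a prefix.
So hahuv → hahahuv.

hahahuv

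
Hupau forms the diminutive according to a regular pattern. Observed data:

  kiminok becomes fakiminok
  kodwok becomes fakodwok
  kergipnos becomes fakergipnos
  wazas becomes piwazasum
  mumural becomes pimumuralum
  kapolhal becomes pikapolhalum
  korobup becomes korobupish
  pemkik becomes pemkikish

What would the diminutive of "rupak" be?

pirupakum

kergipnos and wazas both end in -s yet inflect differently (fakergipnos, piwazasum), so the final letter is not what conditions the rule; the last vowel is.
"rupak" has last vowel 'a'. The stems whose last vowel is 'a' (wazas → piwazasum, mumural → pimumuralum, kapolhal → pikapolhalum) add pi- … -um around the stem.
The other patterns: stems whose last vowel is 'o' add the prefix fa-; stems whose last vowel is 'i' or 'u' add -ish.
So rupak → pirupakum.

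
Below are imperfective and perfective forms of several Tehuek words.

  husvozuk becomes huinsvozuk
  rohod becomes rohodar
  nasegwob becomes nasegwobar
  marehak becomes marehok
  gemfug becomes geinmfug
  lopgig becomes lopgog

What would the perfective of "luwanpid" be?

luwanpod

"luwanpid" has last vowel 'i'. The one such stem in the data (lopgig → lopgog) changes the last vowel to 'o' (as does marehak), so the same rule applies.
So luwanpid → luwanpod.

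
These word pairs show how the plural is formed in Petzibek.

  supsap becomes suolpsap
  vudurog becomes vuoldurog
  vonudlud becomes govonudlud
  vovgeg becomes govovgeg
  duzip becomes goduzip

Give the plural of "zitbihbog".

"zitbihbog" has last vowel 'o'. The one such stem in the data (vudurog → vuoldurog) inserts -ol- after the first vowel (as does supsap), so the same rule applies.
The other pattern: stems whose last vowel is 'e', 'i' or 'u' add the prefix go-.
So zitbihbog → zioltbihbog.

zioltbihbog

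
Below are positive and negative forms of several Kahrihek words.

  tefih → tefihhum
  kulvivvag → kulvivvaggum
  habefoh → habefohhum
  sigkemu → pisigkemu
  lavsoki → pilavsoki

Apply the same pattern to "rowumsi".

"rowumsi" ends in a vowel. The stems ending in a vowel (sigkemu → pisigkemu, lavsoki → pilavsoki) add the prefix pi-.
The other pattern: stems ending in a consonant double the final consonant and add -um.
So rowumsi → pirowumsi.

pirowumsi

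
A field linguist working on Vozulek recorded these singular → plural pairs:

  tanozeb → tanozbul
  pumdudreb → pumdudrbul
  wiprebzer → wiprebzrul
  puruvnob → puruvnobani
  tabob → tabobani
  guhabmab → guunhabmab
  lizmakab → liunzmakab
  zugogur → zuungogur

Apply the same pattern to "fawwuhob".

fawwuhobani

"fawwuhob" has last vowel 'o'. The stems whose last vowel is 'o' (puruvnob → puruvnobani, tabob → tabobani) add -ani.
The other patterns: stems whose last vowel is 'e' delete the last vowel and add -ul; stems whose last vowel is 'a' or 'u' insert -un- after the first vowel.
So fawwuhob → fawwuhobani.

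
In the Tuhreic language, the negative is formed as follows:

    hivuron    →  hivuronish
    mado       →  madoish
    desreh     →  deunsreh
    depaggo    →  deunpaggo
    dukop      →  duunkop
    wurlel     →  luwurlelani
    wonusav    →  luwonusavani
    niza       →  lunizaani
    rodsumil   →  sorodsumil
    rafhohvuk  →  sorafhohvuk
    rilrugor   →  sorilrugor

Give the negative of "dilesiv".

diunlesiv

mado and depaggo both end in -o yet inflect differently (madoish, deunpaggo), so the final letter is not what conditions the rule; the first letter is.
"dilesiv" begins with d-. The stems beginning with d- (desreh → deunsreh, depaggo → deunpaggo, dukop → duunkop) insert -un- after the first vowel.
The other patterns: stems beginning with h- or m- add -ish; stems beginning with n- or w- add lu- … -ani around the stem; stems beginning with r- add the prefix so-.
So dilesiv → diunlesiv.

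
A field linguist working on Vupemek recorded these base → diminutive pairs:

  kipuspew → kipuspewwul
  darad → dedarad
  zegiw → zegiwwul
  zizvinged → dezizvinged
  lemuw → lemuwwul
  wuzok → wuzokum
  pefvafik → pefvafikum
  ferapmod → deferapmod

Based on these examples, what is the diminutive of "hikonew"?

hikonewwul

zizvinged and kipuspew both have last vowel 'e' yet inflect differently (dezizvinged, kipuspewwul), so the last vowel is not what conditions the rule; the final letter is.
"hikonew" ends in -w. The stems ending in -w (kipuspew → kipuspewwul, lemuw → lemuwwul, zegiw → zegiwwul) double the final consonant and add -ul.
So hikonew → hikonewwul.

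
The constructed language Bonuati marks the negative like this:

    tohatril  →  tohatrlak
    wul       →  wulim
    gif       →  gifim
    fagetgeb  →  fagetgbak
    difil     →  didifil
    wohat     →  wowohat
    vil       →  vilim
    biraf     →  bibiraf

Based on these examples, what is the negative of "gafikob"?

gafikbak

"gafikob" has 3 vowels. The stems with 3 vowels (fagetgeb → fagetgbak, tohatril → tohatrlak) delete the last vowel and add -ak.
The other patterns: stems with 1 vowel add -im; stems with 2 vowels repeat the first consonant+vowel as a prefix.
So gafikob → gafikbak.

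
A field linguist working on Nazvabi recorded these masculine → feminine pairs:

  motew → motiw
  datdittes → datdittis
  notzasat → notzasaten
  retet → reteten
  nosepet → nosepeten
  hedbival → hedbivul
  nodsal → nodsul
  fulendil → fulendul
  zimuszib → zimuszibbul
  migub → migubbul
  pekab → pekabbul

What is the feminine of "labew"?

labiw

"labew" ends in -w. The one such stem in the data (motew → motiw) changes the last vowel to 'i' (as does datdittes), so the same rule applies.
The other patterns: stems ending in -t add -en; stems ending in -l change the last vowel to 'u'; stems ending in -b double the final consonant and add -ul.
So labew → labiw.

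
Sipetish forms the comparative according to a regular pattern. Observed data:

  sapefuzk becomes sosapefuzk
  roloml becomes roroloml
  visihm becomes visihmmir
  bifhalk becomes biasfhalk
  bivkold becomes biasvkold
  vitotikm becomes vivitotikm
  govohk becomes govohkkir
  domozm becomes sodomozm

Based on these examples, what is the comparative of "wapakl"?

bifhalk and govohk both end in -k yet inflect differently (biasfhalk, govohkkir), so the final letter is not what conditions the rule; the second-to-last letter is.
"wapakl" has second-to-last letter 'k'. The one such stem in the data (vitotikm → vivitotikm) repeats the first consonant+vowel as a prefix (as does roloml), so the same rule applies.
The other patterns: stems whose second-to-last letter is 'l' insert -as- after the first vowel; stems whose second-to-last letter is 'h' double the final consonant and add -ir; stems whose second-to-last letter is 'z' add the prefix so-.
So wapakl → wawapakl.

wawapakl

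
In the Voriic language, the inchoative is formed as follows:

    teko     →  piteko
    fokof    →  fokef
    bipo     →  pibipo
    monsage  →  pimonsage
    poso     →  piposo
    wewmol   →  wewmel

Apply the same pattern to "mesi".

"mesi" ends in a vowel. The stems ending in a vowel (teko → piteko, poso → piposo, monsage → pimonsage) add the prefix pi-.
So mesi → pimesi.

pimesi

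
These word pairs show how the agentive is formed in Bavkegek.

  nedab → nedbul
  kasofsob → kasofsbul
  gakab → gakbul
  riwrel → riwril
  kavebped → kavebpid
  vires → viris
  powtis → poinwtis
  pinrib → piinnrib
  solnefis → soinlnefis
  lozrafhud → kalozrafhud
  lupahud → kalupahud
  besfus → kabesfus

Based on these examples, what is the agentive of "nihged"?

vires and powtis both end in -s yet inflect differently (viris, poinwtis), so the final letter is not what conditions the rule; the last vowel is.
"nihged" has last vowel 'e'. The stems whose last vowel is 'e' (riwrel → riwril, kavebped → kavebpid, vires → viris) change the last vowel to 'i'.
So nihged → nihgid.

nihgid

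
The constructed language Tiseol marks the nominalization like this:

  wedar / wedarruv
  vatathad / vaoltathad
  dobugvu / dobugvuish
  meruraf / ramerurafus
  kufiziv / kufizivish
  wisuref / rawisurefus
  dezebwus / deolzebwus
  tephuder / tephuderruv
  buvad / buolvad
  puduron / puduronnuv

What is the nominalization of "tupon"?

wisuref and tephuder both have last vowel 'e' yet inflect differently (rawisurefus, tephuderruv), so the last vowel is not what conditions the rule; the final letter is.
"tupon" ends in -n. The one such stem in the data (puduron → puduronnuv) doubles the final consonant and adds -uv (as do tephuder, wedar), so the same rule applies.
So tupon → tuponnuv.

tuponnuv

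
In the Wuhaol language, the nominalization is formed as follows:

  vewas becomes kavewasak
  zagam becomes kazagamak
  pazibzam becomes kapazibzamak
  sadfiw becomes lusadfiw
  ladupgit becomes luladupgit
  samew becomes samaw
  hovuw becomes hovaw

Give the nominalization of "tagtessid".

sadfiw and samew both end in -w yet inflect differently (lusadfiw, samaw), so the final letter is not what conditions the rule; the last vowel is.
"tagtessid" has last vowel 'i'. The stems whose last vowel is 'i' (sadfiw → lusadfiw, ladupgit → luladupgit) add the prefix lu-.
The other patterns: stems whose last vowel is 'a' add ka- … -ak around the stem; stems whose last vowel is 'e' or 'u' change the last vowel to 'a'.
So tagtessid → lutagtessid.

lutagtessid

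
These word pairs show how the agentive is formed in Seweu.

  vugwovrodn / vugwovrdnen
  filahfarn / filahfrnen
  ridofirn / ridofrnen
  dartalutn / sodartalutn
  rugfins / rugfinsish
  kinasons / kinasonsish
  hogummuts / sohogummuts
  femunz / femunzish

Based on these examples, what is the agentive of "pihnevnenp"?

pihnevnenpish

"pihnevnenp" has second-to-last letter 'n'. The stems whose second-to-last letter is 'n' (rugfins → rugfinsish, kinasons → kinasonsish, femunz → femunzish) add -ish.
So pihnevnenp → pihnevnenpish.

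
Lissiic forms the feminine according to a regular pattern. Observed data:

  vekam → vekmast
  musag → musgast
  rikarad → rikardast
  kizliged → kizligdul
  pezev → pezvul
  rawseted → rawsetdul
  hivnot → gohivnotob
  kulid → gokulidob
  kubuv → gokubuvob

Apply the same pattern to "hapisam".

rikarad and kizliged both end in -d yet inflect differently (rikardast, kizligdul), so the final letter is not what conditions the rule; the last vowel is.
"hapisam" has last vowel 'a'. The stems whose last vowel is 'a' (vekam → vekmast, musag → musgast, rikarad → rikardast) delete the last vowel and add -ast.
The other patterns: stems whose last vowel is 'e' delete the last vowel and add -ul; stems whose last vowel is 'i', 'o' or 'u' add go- … -ob around the stem.
So hapisam → hapismast.

hapismast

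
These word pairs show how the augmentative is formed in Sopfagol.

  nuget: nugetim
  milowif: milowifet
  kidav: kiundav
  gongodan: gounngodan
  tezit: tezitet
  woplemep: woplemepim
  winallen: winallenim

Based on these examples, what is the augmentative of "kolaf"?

tezit and nuget both end in -t yet inflect differently (tezitet, nugetim), so the final letter is not what conditions the rule; the last vowel is.
"kolaf" has last vowel 'a'. The stems whose last vowel is 'a' (gongodan → gounngodan, kidav → kiundav) insert -un- after the first vowel.
The other patterns: stems whose last vowel is 'i' add -et; stems whose last vowel is 'e' add -im.
So kolaf → kounlaf.

kounlaf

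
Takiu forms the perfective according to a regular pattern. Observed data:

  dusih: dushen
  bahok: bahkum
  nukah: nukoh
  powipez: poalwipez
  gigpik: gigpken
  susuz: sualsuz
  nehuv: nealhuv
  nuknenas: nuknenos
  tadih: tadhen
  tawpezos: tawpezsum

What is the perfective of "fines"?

fialnes

nuknenas and tawpezos both end in -s yet inflect differently (nuknenos, tawpezsum), so the final letter is not what conditions the rule; the last vowel is.
"fines" has last vowel 'e'. The one such stem in the data (powipez → poalwipez) inserts -al- after the first vowel (as do susuz, nehuv), so the same rule applies.
The other patterns: stems whose last vowel is 'a' change the last vowel to 'o'; stems whose last vowel is 'o' delete the last vowel and add -um; stems whose last vowel is 'i' delete the last vowel and add -en.
So fines → fialnes.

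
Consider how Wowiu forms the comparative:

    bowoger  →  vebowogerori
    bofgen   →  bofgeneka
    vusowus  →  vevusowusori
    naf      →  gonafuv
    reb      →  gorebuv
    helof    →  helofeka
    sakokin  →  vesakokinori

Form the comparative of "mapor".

naf and helof both end in -f yet inflect differently (gonafuv, helofeka), so the final letter is not what conditions the rule; the number of vowels is.
"mapor" has 2 vowels. The stems with 2 vowels (bofgen → bofgeneka, helof → helofeka) add -eka.
So mapor → maporeka.

maporeka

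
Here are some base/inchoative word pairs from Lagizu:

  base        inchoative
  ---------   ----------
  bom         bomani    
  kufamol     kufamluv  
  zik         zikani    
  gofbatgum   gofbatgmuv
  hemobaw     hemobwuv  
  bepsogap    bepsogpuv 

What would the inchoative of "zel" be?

bom and gofbatgum both end in -m yet inflect differently (bomani, gofbatgmuv), so the final letter is not what conditions the rule; the number of vowels is.
"zel" has 1 vowel. The stems with 1 vowel (bom → bomani, zik → zikani) add -ani.
The other pattern: stems with 3 vowels delete the last vowel and add -uv.
So zel → zelani.

zelani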